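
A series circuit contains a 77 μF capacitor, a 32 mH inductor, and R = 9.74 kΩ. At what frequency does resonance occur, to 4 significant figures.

101.4 Hz

ω₀ = 1/√(LC) = 1/√(0.032 × 7.7e-05) = 637.1 rad/s
f₀ = ω₀/(2π) = 101.4 Hz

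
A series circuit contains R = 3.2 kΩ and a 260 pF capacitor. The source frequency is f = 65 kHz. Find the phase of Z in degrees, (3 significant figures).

-71.2°

ω = 2πf = 408400 rad/s
X_C = 1/(ωC) = 9420 Ω
Z = 3200 − j9420 Ω
|Z| = √(3200² + 9420²) = 9950 Ω
∠Z = arctan(-9420/3200) = -71.2°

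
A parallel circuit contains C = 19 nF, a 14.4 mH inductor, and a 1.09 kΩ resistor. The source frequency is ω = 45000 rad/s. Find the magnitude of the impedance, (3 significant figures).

872 Ω

X_L = ωL = 648 Ω
X_C = 1/(ωC) = 1170 Ω
Parallel: admittances add. Y = 1/R + 1/(jωL) + jωC
Y = (0.000917 − j0.000688) S
|Y| = 0.00115 S → |Z| = 1/|Y| = 872 Ω, ∠Z = −∠Y = 36.9°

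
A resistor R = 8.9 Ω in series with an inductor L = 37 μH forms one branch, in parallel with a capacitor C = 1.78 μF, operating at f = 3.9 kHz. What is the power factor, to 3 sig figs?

0.960

ω = 2πf = 24500 rad/s
X_L = ωL = 0.907 Ω
X_C = 1/(ωC) = 22.9 Ω
Branch 1 (R+jX_L): Z₁ = 8.90 + j0.907 Ω, |Z₁| = 8.95 Ω
Branch 2 (−jX_C): Z₂ = −j22.9 Ω
Parallel: Z = Z₁Z₂/(Z₁+Z₂), |Z| = 8.64 Ω, ∠Z = -16.2°
cos φ = cos(-16.2°) = 0.960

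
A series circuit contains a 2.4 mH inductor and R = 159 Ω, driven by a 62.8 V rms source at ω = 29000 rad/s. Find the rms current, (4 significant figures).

X_L = ωL = 69.60 Ω
Z = 159.0 + j69.60 Ω
|Z| = √(159.0² + 69.60²) = 173.6 Ω
I = V/|Z| = 62.8/173.6 = 361.8 mA

361.8 mA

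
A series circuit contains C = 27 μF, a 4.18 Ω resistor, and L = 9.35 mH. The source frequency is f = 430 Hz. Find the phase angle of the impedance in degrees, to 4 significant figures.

ω = 2πf = 2702 rad/s
X_L = ωL = 25.26 Ω
X_C = 1/(ωC) = 13.71 Ω
Net reactance X = X_L − X_C = 11.55 Ω
Z = 4.180 + j11.55 Ω
|Z| = √(4.180² + 11.55²) = 12.29 Ω
∠Z = arctan(11.55/4.180) = 70.11°

70.11°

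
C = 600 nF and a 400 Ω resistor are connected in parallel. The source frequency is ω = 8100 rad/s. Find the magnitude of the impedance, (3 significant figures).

183 Ω

X_C = 1/(ωC) = 206 Ω
Parallel: admittances add. Y = 1/R + jωC
Y = (0.00250 + j0.00486) S
|Y| = 0.00547 S → |Z| = 1/|Y| = 183 Ω, ∠Z = −∠Y = -62.8°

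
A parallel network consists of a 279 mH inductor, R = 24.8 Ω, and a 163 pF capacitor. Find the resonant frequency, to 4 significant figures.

ω₀ = 1/√(LC) = 1/√(0.279 × 1.63e-10) = 148300 rad/s
f₀ = ω₀/(2π) = 23.60 kHz

23.60 kHz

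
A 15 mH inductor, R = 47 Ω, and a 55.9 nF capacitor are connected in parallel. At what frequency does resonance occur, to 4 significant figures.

5.496 kHz

ω₀ = 1/√(LC) = 1/√(0.015 × 5.59e-08) = 34530 rad/s
f₀ = ω₀/(2π) = 5.496 kHz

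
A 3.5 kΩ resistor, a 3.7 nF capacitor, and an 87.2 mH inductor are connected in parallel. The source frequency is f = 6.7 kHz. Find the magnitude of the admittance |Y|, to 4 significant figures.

ω = 2πf = 42100 rad/s
X_L = ωL = 3671 Ω
X_C = 1/(ωC) = 6420 Ω
Parallel: admittances add. Y = 1/R + 1/(jωL) + jωC
Y = (0.0002857 − j0.0001167) S
|Y| = 0.0003086 S → |Z| = 1/|Y| = 3240 Ω, ∠Z = −∠Y = 22.21°

308.6 μS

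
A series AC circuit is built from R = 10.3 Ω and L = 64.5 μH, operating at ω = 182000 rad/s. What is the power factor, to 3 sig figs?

0.660

X_L = ωL = 11.7 Ω
Z = 10.3 + j11.7 Ω
|Z| = √(10.3² + 11.7²) = 15.6 Ω
∠Z = arctan(11.7/10.3) = 48.7°
cos φ = cos(48.7°) = 0.660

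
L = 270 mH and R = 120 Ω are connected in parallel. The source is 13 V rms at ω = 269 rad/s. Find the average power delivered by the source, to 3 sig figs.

X_L = ωL = 72.6 Ω
Parallel: admittances add. Y = 1/R + 1/(jωL)
Y = (0.00833 − j0.0138) S
|Y| = 0.0161 S → |Z| = 1/|Y| = 62.1 Ω, ∠Z = −∠Y = 58.8°
I = V/|Z| = 209 mA
P = VI cos φ = 13 × 0.209 × cos(58.8°) = 1.41 W

1.41 W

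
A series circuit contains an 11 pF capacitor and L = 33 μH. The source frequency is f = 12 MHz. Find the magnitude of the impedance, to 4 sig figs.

ω = 2πf = 7.54e+07 rad/s
X_L = ωL = 2488 Ω
X_C = 1/(ωC) = 1206 Ω
Net reactance X = X_L − X_C = 1282 Ω
Z = j1282 Ω
|Z| = √(0² + 1282²) = 1282 Ω

1282 Ω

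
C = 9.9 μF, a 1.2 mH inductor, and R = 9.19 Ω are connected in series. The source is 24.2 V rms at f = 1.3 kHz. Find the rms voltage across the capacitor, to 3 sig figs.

31.4 V

ω = 2πf = 8168 rad/s
X_L = ωL = 9.80 Ω
X_C = 1/(ωC) = 12.4 Ω
Net reactance X = X_L − X_C = -2.56 Ω
Z = 9.19 − j2.56 Ω
|Z| = √(9.19² + 2.56²) = 9.54 Ω
I = V/|Z| = 2.54 A
V_C = I·|Z_C| = 2.54 × 12.4 = 31.4 V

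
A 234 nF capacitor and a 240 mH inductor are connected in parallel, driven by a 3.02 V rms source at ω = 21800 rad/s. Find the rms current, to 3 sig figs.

14.8 mA

X_L = ωL = 5230 Ω
X_C = 1/(ωC) = 196 Ω
Parallel: admittances add. Y = 1/(jωL) + jωC
Y = (0 + j0.00491) S
|Y| = 0.00491 S → |Z| = 1/|Y| = 204 Ω, ∠Z = −∠Y = -90.0°
I = V/|Z| = 3.02/204 = 14.8 mA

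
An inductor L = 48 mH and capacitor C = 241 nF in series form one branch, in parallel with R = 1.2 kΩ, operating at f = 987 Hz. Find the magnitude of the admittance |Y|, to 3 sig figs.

ω = 2πf = 6202 rad/s
X_L = ωL = 298 Ω
X_C = 1/(ωC) = 669 Ω
Branch 1: Z₁ = R = 1200 Ω
Branch 2 (series LC): Z₂ = j(X_L − X_C) = −j371 Ω
Parallel: Z = Z₁Z₂/(Z₁+Z₂), |Z| = 355 Ω, ∠Z = -72.8°
|Y| = 1/|Z| = 2.82 mS

2.82 mS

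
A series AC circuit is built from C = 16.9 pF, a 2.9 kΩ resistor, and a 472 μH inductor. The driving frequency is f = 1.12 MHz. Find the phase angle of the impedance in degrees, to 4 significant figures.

-60.31°

ω = 2πf = 7.037e+06 rad/s
X_L = ωL = 3322 Ω
X_C = 1/(ωC) = 8408 Ω
Net reactance X = X_L − X_C = -5087 Ω
Z = 2900 − j5087 Ω
|Z| = √(2900² + 5087²) = 5855 Ω
∠Z = arctan(-5087/2900) = -60.31°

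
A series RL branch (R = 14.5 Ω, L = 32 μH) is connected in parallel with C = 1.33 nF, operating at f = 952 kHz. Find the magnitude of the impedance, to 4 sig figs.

358.6 Ω

ω = 2πf = 5.982e+06 rad/s
X_L = ωL = 191.4 Ω
X_C = 1/(ωC) = 125.7 Ω
Branch 1 (R+jX_L): Z₁ = 14.50 + j191.4 Ω, |Z₁| = 192.0 Ω
Branch 2 (−jX_C): Z₂ = −j125.7 Ω
Parallel: Z = Z₁Z₂/(Z₁+Z₂), |Z| = 358.6 Ω, ∠Z = -81.89°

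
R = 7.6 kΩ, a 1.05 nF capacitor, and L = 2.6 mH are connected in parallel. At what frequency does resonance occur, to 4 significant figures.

ω₀ = 1/√(LC) = 1/√(0.0026 × 1.05e-09) = 605200 rad/s
f₀ = ω₀/(2π) = 96.32 kHz

96.32 kHz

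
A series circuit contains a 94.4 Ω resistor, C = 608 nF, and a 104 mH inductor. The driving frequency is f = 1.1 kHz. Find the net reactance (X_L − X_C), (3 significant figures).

481 Ω

ω = 2πf = 6912 rad/s
X_L = ωL = 719 Ω
X_C = 1/(ωC) = 238 Ω
X = 719 − 238 = 481 Ω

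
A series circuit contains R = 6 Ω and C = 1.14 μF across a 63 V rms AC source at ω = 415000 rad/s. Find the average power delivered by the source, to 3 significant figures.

588 W

X_C = 1/(ωC) = 2.11 Ω
Z = 6.00 − j2.11 Ω
|Z| = √(6.00² + 2.11²) = 6.36 Ω
∠Z = arctan(-2.11/6.00) = -19.4°
I = V/|Z| = 9.90 A
P = VI cos φ = 63 × 9.90 × cos(-19.4°) = 588 W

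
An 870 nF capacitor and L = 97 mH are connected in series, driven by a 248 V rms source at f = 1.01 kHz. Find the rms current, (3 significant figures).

ω = 2πf = 6346 rad/s
X_L = ωL = 616 Ω
X_C = 1/(ωC) = 181 Ω
Net reactance X = X_L − X_C = 434 Ω
Z = j434 Ω
|Z| = √(0² + 434²) = 434 Ω
I = V/|Z| = 248/434 = 571 mA

571 mA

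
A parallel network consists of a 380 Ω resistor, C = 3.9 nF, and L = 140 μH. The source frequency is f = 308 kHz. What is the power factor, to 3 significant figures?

0.564

ω = 2πf = 1.935e+06 rad/s
X_L = ωL = 271 Ω
X_C = 1/(ωC) = 132 Ω
Parallel: admittances add. Y = 1/R + 1/(jωL) + jωC
Y = (0.00263 + j0.00386) S
|Y| = 0.00467 S → |Z| = 1/|Y| = 214 Ω, ∠Z = −∠Y = -55.7°
cos φ = cos(-55.7°) = 0.564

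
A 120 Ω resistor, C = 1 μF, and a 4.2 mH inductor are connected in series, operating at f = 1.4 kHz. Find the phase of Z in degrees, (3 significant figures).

-32.6°

ω = 2πf = 8796 rad/s
X_L = ωL = 36.9 Ω
X_C = 1/(ωC) = 114 Ω
Net reactance X = X_L − X_C = -76.7 Ω
Z = 120 − j76.7 Ω
|Z| = √(120² + 76.7²) = 142 Ω
∠Z = arctan(-76.7/120) = -32.6°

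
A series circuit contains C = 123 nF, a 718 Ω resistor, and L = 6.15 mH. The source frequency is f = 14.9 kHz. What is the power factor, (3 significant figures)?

ω = 2πf = 93620 rad/s
X_L = ωL = 576 Ω
X_C = 1/(ωC) = 86.8 Ω
Net reactance X = X_L − X_C = 489 Ω
Z = 718 + j489 Ω
|Z| = √(718² + 489²) = 869 Ω
∠Z = arctan(489/718) = 34.3°
cos φ = cos(34.3°) = 0.827

0.827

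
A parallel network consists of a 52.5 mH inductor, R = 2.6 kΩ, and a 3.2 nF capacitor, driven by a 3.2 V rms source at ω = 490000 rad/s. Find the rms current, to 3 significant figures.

X_L = ωL = 25700 Ω
X_C = 1/(ωC) = 638 Ω
Parallel: admittances add. Y = 1/R + 1/(jωL) + jωC
Y = (0.000385 + j0.00153) S
|Y| = 0.00158 S → |Z| = 1/|Y| = 634 Ω, ∠Z = −∠Y = -75.9°
I = V/|Z| = 3.2/634 = 5.05 mA

5.05 mA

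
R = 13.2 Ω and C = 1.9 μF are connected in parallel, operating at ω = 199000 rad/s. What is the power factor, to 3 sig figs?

0.196

X_C = 1/(ωC) = 2.64 Ω
Parallel: admittances add. Y = 1/R + jωC
Y = (0.0758 + j0.378) S
|Y| = 0.386 S → |Z| = 1/|Y| = 2.59 Ω, ∠Z = −∠Y = -78.7°
cos φ = cos(-78.7°) = 0.196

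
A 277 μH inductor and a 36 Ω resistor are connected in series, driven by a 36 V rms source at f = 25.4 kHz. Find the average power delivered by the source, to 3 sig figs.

ω = 2πf = 159600 rad/s
X_L = ωL = 44.2 Ω
Z = 36.0 + j44.2 Ω
|Z| = √(36.0² + 44.2²) = 57.0 Ω
∠Z = arctan(44.2/36.0) = 50.8°
I = V/|Z| = 631 mA
P = VI cos φ = 36 × 0.631 × cos(50.8°) = 14.4 W

14.4 W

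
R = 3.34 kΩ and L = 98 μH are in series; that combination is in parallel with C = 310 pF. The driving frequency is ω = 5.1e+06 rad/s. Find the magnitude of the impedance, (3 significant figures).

639 Ω

X_L = ωL = 500 Ω
X_C = 1/(ωC) = 633 Ω
Branch 1 (R+jX_L): Z₁ = 3340 + j500 Ω, |Z₁| = 3380 Ω
Branch 2 (−jX_C): Z₂ = −j633 Ω
Parallel: Z = Z₁Z₂/(Z₁+Z₂), |Z| = 639 Ω, ∠Z = -79.2°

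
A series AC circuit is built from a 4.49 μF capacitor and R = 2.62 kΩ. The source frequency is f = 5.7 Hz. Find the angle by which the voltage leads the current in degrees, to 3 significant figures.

-67.2°

ω = 2πf = 35.81 rad/s
X_C = 1/(ωC) = 6220 Ω
Z = 2620 − j6220 Ω
|Z| = √(2620² + 6220²) = 6750 Ω
∠Z = arctan(-6220/2620) = -67.2°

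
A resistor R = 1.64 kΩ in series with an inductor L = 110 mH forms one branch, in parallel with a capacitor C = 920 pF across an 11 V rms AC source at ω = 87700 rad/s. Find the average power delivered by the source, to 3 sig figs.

2.07 mW

X_L = ωL = 9650 Ω
X_C = 1/(ωC) = 12400 Ω
Branch 1 (R+jX_L): Z₁ = 1640 + j9650 Ω, |Z₁| = 9790 Ω
Branch 2 (−jX_C): Z₂ = −j12400 Ω
Parallel: Z = Z₁Z₂/(Z₁+Z₂), |Z| = 37900 Ω, ∠Z = 49.5°
I = V/|Z| = 290 μA
P = VI cos φ = 11 × 0.000290 × cos(49.5°) = 2.07 mW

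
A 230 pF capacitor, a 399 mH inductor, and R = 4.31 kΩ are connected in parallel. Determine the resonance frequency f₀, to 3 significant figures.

ω₀ = 1/√(LC) = 1/√(0.399 × 2.3e-10) = 104400 rad/s
f₀ = ω₀/(2π) = 16.6 kHz

16.6 kHz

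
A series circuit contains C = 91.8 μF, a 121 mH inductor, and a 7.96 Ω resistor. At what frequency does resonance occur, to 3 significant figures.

47.8 Hz

ω₀ = 1/√(LC) = 1/√(0.121 × 9.18e-05) = 300.0 rad/s
f₀ = ω₀/(2π) = 47.8 Hz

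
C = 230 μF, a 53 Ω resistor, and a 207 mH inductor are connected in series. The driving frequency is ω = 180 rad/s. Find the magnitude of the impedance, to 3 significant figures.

X_L = ωL = 37.3 Ω
X_C = 1/(ωC) = 24.2 Ω
Net reactance X = X_L − X_C = 13.1 Ω
Z = 53.0 + j13.1 Ω
|Z| = √(53.0² + 13.1²) = 54.6 Ω

54.6 Ω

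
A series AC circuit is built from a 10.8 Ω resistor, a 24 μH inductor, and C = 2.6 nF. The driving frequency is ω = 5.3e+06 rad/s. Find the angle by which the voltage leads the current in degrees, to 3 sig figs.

78.8°

X_L = ωL = 127 Ω
X_C = 1/(ωC) = 72.6 Ω
Net reactance X = X_L − X_C = 54.6 Ω
Z = 10.8 + j54.6 Ω
|Z| = √(10.8² + 54.6²) = 55.7 Ω
∠Z = arctan(54.6/10.8) = 78.8°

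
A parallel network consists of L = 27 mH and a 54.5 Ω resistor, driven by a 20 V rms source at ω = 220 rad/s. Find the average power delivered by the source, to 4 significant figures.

X_L = ωL = 5.940 Ω
Parallel: admittances add. Y = 1/R + 1/(jωL)
Y = (0.01835 − j0.1684) S
|Y| = 0.1693 S → |Z| = 1/|Y| = 5.905 Ω, ∠Z = −∠Y = 83.78°
I = V/|Z| = 3.387 A
P = VI cos φ = 20 × 3.387 × cos(83.78°) = 7.339 W

7.339 W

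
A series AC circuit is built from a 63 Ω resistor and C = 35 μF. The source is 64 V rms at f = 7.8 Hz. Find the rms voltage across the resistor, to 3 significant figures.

6.88 V

ω = 2πf = 49.01 rad/s
X_C = 1/(ωC) = 583 Ω
Z = 63.0 − j583 Ω
|Z| = √(63.0² + 583²) = 586 Ω
I = V/|Z| = 109 mA
V_R = I·|Z_R| = 0.109 × 63.0 = 6.88 V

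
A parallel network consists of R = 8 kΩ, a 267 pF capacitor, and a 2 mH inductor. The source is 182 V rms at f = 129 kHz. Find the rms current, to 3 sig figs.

76.4 mA

ω = 2πf = 810500 rad/s
X_L = ωL = 1620 Ω
X_C = 1/(ωC) = 4620 Ω
Parallel: admittances add. Y = 1/R + 1/(jωL) + jωC
Y = (0.000125 − j0.000400) S
|Y| = 0.000420 S → |Z| = 1/|Y| = 2380 Ω, ∠Z = −∠Y = 72.7°
I = V/|Z| = 182/2380 = 76.4 mA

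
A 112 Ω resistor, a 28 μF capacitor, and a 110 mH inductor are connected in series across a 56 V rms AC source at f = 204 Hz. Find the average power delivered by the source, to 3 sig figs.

13.9 W

ω = 2πf = 1282 rad/s
X_L = ωL = 141 Ω
X_C = 1/(ωC) = 27.9 Ω
Net reactance X = X_L − X_C = 113 Ω
Z = 112 + j113 Ω
|Z| = √(112² + 113²) = 159 Ω
∠Z = arctan(113/112) = 45.3°
I = V/|Z| = 352 mA
P = VI cos φ = 56 × 0.352 × cos(45.3°) = 13.9 W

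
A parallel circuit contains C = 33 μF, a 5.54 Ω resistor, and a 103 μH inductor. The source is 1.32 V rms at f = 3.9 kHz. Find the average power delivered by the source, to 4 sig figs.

ω = 2πf = 24500 rad/s
X_L = ωL = 2.524 Ω
X_C = 1/(ωC) = 1.237 Ω
Parallel: admittances add. Y = 1/R + 1/(jωL) + jωC
Y = (0.1805 + j0.4124) S
|Y| = 0.4502 S → |Z| = 1/|Y| = 2.221 Ω, ∠Z = −∠Y = -66.36°
I = V/|Z| = 594.3 mA
P = VI cos φ = 1.32 × 0.5943 × cos(-66.36°) = 314.5 mW

314.5 mW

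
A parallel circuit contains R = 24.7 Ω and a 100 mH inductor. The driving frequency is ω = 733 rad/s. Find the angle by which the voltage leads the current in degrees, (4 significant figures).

18.62°

X_L = ωL = 73.30 Ω
Parallel: admittances add. Y = 1/R + 1/(jωL)
Y = (0.04049 − j0.01364) S
|Y| = 0.04272 S → |Z| = 1/|Y| = 23.41 Ω, ∠Z = −∠Y = 18.62°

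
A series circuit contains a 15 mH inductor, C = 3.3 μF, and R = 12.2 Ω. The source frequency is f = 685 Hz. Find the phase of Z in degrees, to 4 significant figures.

-25.61°

ω = 2πf = 4304 rad/s
X_L = ωL = 64.56 Ω
X_C = 1/(ωC) = 70.41 Ω
Net reactance X = X_L − X_C = -5.847 Ω
Z = 12.20 − j5.847 Ω
|Z| = √(12.20² + 5.847²) = 13.53 Ω
∠Z = arctan(-5.847/12.20) = -25.61°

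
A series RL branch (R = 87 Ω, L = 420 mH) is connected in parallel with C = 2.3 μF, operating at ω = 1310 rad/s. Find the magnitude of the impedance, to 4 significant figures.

786.7 Ω

X_L = ωL = 550.2 Ω
X_C = 1/(ωC) = 331.9 Ω
Branch 1 (R+jX_L): Z₁ = 87.00 + j550.2 Ω, |Z₁| = 557.0 Ω
Branch 2 (−jX_C): Z₂ = −j331.9 Ω
Parallel: Z = Z₁Z₂/(Z₁+Z₂), |Z| = 786.7 Ω, ∠Z = -77.26°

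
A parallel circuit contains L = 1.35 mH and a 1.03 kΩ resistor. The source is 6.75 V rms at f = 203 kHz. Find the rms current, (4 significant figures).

ω = 2πf = 1.275e+06 rad/s
X_L = ωL = 1722 Ω
Parallel: admittances add. Y = 1/R + 1/(jωL)
Y = (0.0009709 − j0.0005808) S
|Y| = 0.001131 S → |Z| = 1/|Y| = 883.9 Ω, ∠Z = −∠Y = 30.89°
I = V/|Z| = 6.75/883.9 = 7.636 mA

7.636 mA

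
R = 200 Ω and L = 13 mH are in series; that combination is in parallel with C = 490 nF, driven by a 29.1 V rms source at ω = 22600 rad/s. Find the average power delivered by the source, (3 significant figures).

X_L = ωL = 294 Ω
X_C = 1/(ωC) = 90.3 Ω
Branch 1 (R+jX_L): Z₁ = 200 + j294 Ω, |Z₁| = 355 Ω
Branch 2 (−jX_C): Z₂ = −j90.3 Ω
Parallel: Z = Z₁Z₂/(Z₁+Z₂), |Z| = 112 Ω, ∠Z = -79.7°
I = V/|Z| = 259 mA
P = VI cos φ = 29.1 × 0.259 × cos(-79.7°) = 1.34 W

1.34 W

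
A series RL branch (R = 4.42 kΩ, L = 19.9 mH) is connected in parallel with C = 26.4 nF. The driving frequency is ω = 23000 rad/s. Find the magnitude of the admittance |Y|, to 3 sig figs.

X_L = ωL = 458 Ω
X_C = 1/(ωC) = 1650 Ω
Branch 1 (R+jX_L): Z₁ = 4420 + j458 Ω, |Z₁| = 4440 Ω
Branch 2 (−jX_C): Z₂ = −j1650 Ω
Parallel: Z = Z₁Z₂/(Z₁+Z₂), |Z| = 1600 Ω, ∠Z = -69.0°
|Y| = 1/|Z| = 625 μS

625 μS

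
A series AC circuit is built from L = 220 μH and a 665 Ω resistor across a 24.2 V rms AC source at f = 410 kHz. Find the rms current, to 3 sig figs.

ω = 2πf = 2.576e+06 rad/s
X_L = ωL = 567 Ω
Z = 665 + j567 Ω
|Z| = √(665² + 567²) = 874 Ω
I = V/|Z| = 24.2/874 = 27.7 mA

27.7 mA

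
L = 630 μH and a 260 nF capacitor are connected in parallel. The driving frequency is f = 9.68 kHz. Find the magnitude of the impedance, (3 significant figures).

97.2 Ω

ω = 2πf = 60820 rad/s
X_L = ωL = 38.3 Ω
X_C = 1/(ωC) = 63.2 Ω
Parallel: admittances add. Y = 1/(jωL) + jωC
Y = (0 − j0.0103) S
|Y| = 0.0103 S → |Z| = 1/|Y| = 97.2 Ω, ∠Z = −∠Y = 90.0°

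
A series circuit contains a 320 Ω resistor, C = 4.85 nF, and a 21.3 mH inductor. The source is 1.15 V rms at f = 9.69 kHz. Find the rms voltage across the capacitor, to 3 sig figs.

1.84 V

ω = 2πf = 60880 rad/s
X_L = ωL = 1300 Ω
X_C = 1/(ωC) = 3390 Ω
Net reactance X = X_L − X_C = -2090 Ω
Z = 320 − j2090 Ω
|Z| = √(320² + 2090²) = 2110 Ω
I = V/|Z| = 544 μA
V_C = I·|Z_C| = 0.000544 × 3390 = 1.84 V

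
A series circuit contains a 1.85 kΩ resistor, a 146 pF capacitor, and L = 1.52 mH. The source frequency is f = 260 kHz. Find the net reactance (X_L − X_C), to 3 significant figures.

ω = 2πf = 1.634e+06 rad/s
X_L = ωL = 2480 Ω
X_C = 1/(ωC) = 4190 Ω
X = 2480 − 4190 = -1710 Ω

-1710 Ω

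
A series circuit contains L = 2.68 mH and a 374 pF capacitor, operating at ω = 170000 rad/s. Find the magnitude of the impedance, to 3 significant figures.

X_L = ωL = 456 Ω
X_C = 1/(ωC) = 15700 Ω
Net reactance X = X_L − X_C = -15300 Ω
Z = − j15300 Ω
|Z| = √(0² + 15300²) = 15300 Ω

15300 Ω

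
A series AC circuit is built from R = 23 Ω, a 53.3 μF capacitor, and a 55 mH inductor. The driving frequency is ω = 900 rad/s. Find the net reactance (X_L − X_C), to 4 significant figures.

X_L = ωL = 49.50 Ω
X_C = 1/(ωC) = 20.85 Ω
X = 49.50 − 20.85 = 28.65 Ω

28.65 Ω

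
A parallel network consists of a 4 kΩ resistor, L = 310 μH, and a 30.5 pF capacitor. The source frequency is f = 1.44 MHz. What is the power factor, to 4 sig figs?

ω = 2πf = 9.048e+06 rad/s
X_L = ωL = 2805 Ω
X_C = 1/(ωC) = 3624 Ω
Parallel: admittances add. Y = 1/R + 1/(jωL) + jωC
Y = (0.0002500 − j8.057e-05) S
|Y| = 0.0002627 S → |Z| = 1/|Y| = 3807 Ω, ∠Z = −∠Y = 17.86°
cos φ = cos(17.86°) = 0.9518

0.9518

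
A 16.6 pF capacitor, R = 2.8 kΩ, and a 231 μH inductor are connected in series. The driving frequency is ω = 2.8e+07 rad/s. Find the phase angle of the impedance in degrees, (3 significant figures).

57.0°

X_L = ωL = 6470 Ω
X_C = 1/(ωC) = 2150 Ω
Net reactance X = X_L − X_C = 4320 Ω
Z = 2800 + j4320 Ω
|Z| = √(2800² + 4320²) = 5150 Ω
∠Z = arctan(4320/2800) = 57.0°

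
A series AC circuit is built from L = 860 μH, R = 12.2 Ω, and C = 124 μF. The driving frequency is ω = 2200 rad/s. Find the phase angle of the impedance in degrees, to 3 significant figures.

-8.27°

X_L = ωL = 1.89 Ω
X_C = 1/(ωC) = 3.67 Ω
Net reactance X = X_L − X_C = -1.77 Ω
Z = 12.2 − j1.77 Ω
|Z| = √(12.2² + 1.77²) = 12.3 Ω
∠Z = arctan(-1.77/12.2) = -8.27°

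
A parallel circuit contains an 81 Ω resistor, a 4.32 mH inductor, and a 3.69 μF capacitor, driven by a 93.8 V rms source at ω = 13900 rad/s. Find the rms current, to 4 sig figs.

3.449 A

X_L = ωL = 60.05 Ω
X_C = 1/(ωC) = 19.50 Ω
Parallel: admittances add. Y = 1/R + 1/(jωL) + jωC
Y = (0.01235 + j0.03464) S
|Y| = 0.03677 S → |Z| = 1/|Y| = 27.19 Ω, ∠Z = −∠Y = -70.38°
I = V/|Z| = 93.8/27.19 = 3.449 A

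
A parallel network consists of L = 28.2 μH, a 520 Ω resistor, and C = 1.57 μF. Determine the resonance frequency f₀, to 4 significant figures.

ω₀ = 1/√(LC) = 1/√(2.82e-05 × 1.57e-06) = 150300 rad/s
f₀ = ω₀/(2π) = 23.92 kHz

23.92 kHz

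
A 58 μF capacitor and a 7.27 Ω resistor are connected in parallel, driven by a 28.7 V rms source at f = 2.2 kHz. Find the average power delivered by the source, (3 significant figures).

ω = 2πf = 13820 rad/s
X_C = 1/(ωC) = 1.25 Ω
Parallel: admittances add. Y = 1/R + jωC
Y = (0.138 + j0.802) S
|Y| = 0.813 S → |Z| = 1/|Y| = 1.23 Ω, ∠Z = −∠Y = -80.3°
I = V/|Z| = 23.3 A
P = VI cos φ = 28.7 × 23.3 × cos(-80.3°) = 113 W

113 W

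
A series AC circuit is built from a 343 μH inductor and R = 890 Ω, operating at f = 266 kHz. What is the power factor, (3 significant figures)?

0.841

ω = 2πf = 1.671e+06 rad/s
X_L = ωL = 573 Ω
Z = 890 + j573 Ω
|Z| = √(890² + 573²) = 1060 Ω
∠Z = arctan(573/890) = 32.8°
cos φ = cos(32.8°) = 0.841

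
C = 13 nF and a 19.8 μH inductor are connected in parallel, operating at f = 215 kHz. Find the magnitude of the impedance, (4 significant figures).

ω = 2πf = 1.351e+06 rad/s
X_L = ωL = 26.75 Ω
X_C = 1/(ωC) = 56.94 Ω
Parallel: admittances add. Y = 1/(jωL) + jωC
Y = (0 − j0.01983) S
|Y| = 0.01983 S → |Z| = 1/|Y| = 50.44 Ω, ∠Z = −∠Y = 90.00°

50.44 Ω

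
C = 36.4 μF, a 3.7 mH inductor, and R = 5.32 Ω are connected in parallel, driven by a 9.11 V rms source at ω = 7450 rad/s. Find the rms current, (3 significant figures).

X_L = ωL = 27.6 Ω
X_C = 1/(ωC) = 3.69 Ω
Parallel: admittances add. Y = 1/R + 1/(jωL) + jωC
Y = (0.188 + j0.235) S
|Y| = 0.301 S → |Z| = 1/|Y| = 3.32 Ω, ∠Z = −∠Y = -51.3°
I = V/|Z| = 9.11/3.32 = 2.74 A

2.74 A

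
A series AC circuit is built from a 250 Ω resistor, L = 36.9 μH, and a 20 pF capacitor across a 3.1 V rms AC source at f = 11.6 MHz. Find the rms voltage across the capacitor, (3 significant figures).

ω = 2πf = 7.288e+07 rad/s
X_L = ωL = 2690 Ω
X_C = 1/(ωC) = 686 Ω
Net reactance X = X_L − X_C = 2000 Ω
Z = 250 + j2000 Ω
|Z| = √(250² + 2000²) = 2020 Ω
I = V/|Z| = 1.54 mA
V_C = I·|Z_C| = 0.00154 × 686 = 1.05 V

1.05 V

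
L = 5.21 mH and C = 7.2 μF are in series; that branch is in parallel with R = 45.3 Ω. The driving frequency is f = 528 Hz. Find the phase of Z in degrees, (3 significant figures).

-61.5°

ω = 2πf = 3318 rad/s
X_L = ωL = 17.3 Ω
X_C = 1/(ωC) = 41.9 Ω
Branch 1: Z₁ = R = 45.3 Ω
Branch 2 (series LC): Z₂ = j(X_L − X_C) = −j24.6 Ω
Parallel: Z = Z₁Z₂/(Z₁+Z₂), |Z| = 21.6 Ω, ∠Z = -61.5°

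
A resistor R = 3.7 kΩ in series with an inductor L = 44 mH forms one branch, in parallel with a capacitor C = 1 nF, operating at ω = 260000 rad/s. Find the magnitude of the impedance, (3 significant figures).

5470 Ω

X_L = ωL = 11400 Ω
X_C = 1/(ωC) = 3850 Ω
Branch 1 (R+jX_L): Z₁ = 3700 + j11400 Ω, |Z₁| = 12000 Ω
Branch 2 (−jX_C): Z₂ = −j3850 Ω
Parallel: Z = Z₁Z₂/(Z₁+Z₂), |Z| = 5470 Ω, ∠Z = -81.9°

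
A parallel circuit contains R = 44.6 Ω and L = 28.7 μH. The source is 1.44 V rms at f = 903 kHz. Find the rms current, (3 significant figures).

ω = 2πf = 5.674e+06 rad/s
X_L = ωL = 163 Ω
Parallel: admittances add. Y = 1/R + 1/(jωL)
Y = (0.0224 − j0.00614) S
|Y| = 0.0232 S → |Z| = 1/|Y| = 43.0 Ω, ∠Z = −∠Y = 15.3°
I = V/|Z| = 1.44/43.0 = 33.5 mA

33.5 mA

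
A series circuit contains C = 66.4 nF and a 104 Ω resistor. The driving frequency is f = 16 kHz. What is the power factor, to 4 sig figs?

0.5703

ω = 2πf = 100500 rad/s
X_C = 1/(ωC) = 149.8 Ω
Z = 104.0 − j149.8 Ω
|Z| = √(104.0² + 149.8²) = 182.4 Ω
∠Z = arctan(-149.8/104.0) = -55.23°
cos φ = cos(-55.23°) = 0.5703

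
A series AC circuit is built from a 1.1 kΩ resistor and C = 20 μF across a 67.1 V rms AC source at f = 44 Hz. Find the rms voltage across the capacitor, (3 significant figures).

ω = 2πf = 276.5 rad/s
X_C = 1/(ωC) = 181 Ω
Z = 1100 − j181 Ω
|Z| = √(1100² + 181²) = 1110 Ω
I = V/|Z| = 60.2 mA
V_C = I·|Z_C| = 0.0602 × 181 = 10.9 V

10.9 V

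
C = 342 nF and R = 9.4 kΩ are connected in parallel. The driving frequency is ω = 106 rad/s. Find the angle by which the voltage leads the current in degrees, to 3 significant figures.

X_C = 1/(ωC) = 27600 Ω
Parallel: admittances add. Y = 1/R + jωC
Y = (0.000106 + j3.63e-05) S
|Y| = 0.000112 S → |Z| = 1/|Y| = 8900 Ω, ∠Z = −∠Y = -18.8°

-18.8°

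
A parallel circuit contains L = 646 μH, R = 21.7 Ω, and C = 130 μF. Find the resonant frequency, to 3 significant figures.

549 Hz

ω₀ = 1/√(LC) = 1/√(0.000646 × 0.00013) = 3451 rad/s
f₀ = ω₀/(2π) = 549 Hz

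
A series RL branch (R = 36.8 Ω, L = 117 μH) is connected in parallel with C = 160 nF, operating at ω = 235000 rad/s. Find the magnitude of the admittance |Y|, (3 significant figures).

X_L = ωL = 27.5 Ω
X_C = 1/(ωC) = 26.6 Ω
Branch 1 (R+jX_L): Z₁ = 36.8 + j27.5 Ω, |Z₁| = 45.9 Ω
Branch 2 (−jX_C): Z₂ = −j26.6 Ω
Parallel: Z = Z₁Z₂/(Z₁+Z₂), |Z| = 33.2 Ω, ∠Z = -54.6°
|Y| = 1/|Z| = 30.1 mS

30.1 mS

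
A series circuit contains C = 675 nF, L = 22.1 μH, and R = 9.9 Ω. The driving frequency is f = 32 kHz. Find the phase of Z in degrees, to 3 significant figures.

ω = 2πf = 201100 rad/s
X_L = ωL = 4.44 Ω
X_C = 1/(ωC) = 7.37 Ω
Net reactance X = X_L − X_C = -2.92 Ω
Z = 9.90 − j2.92 Ω
|Z| = √(9.90² + 2.92²) = 10.3 Ω
∠Z = arctan(-2.92/9.90) = -16.5°

-16.5°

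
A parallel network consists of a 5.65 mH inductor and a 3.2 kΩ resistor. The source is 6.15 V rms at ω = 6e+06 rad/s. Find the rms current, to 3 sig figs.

X_L = ωL = 33900 Ω
Parallel: admittances add. Y = 1/R + 1/(jωL)
Y = (0.000313 − j2.95e-05) S
|Y| = 0.000314 S → |Z| = 1/|Y| = 3190 Ω, ∠Z = −∠Y = 5.39°
I = V/|Z| = 6.15/3190 = 1.93 mA

1.93 mA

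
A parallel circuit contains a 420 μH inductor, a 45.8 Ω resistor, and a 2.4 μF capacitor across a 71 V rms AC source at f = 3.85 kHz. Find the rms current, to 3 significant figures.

ω = 2πf = 24190 rad/s
X_L = ωL = 10.2 Ω
X_C = 1/(ωC) = 17.2 Ω
Parallel: admittances add. Y = 1/R + 1/(jωL) + jωC
Y = (0.0218 − j0.0404) S
|Y| = 0.0459 S → |Z| = 1/|Y| = 21.8 Ω, ∠Z = −∠Y = 61.6°
I = V/|Z| = 71/21.8 = 3.26 A

3.26 A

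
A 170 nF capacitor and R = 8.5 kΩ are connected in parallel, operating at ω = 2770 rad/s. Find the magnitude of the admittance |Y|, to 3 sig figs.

485 μS

X_C = 1/(ωC) = 2120 Ω
Parallel: admittances add. Y = 1/R + jωC
Y = (0.000118 + j0.000471) S
|Y| = 0.000485 S → |Z| = 1/|Y| = 2060 Ω, ∠Z = −∠Y = -76.0°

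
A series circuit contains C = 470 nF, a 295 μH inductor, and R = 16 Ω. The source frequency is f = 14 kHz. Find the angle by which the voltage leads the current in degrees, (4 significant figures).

ω = 2πf = 87960 rad/s
X_L = ωL = 25.95 Ω
X_C = 1/(ωC) = 24.19 Ω
Net reactance X = X_L − X_C = 1.762 Ω
Z = 16.00 + j1.762 Ω
|Z| = √(16.00² + 1.762²) = 16.10 Ω
∠Z = arctan(1.762/16.00) = 6.284°

6.284°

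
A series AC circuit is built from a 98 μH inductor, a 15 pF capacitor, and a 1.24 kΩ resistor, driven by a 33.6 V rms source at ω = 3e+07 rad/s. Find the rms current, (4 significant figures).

23.45 mA

X_L = ωL = 2940 Ω
X_C = 1/(ωC) = 2222 Ω
Net reactance X = X_L − X_C = 717.8 Ω
Z = 1240 + j717.8 Ω
|Z| = √(1240² + 717.8²) = 1433 Ω
I = V/|Z| = 33.6/1433 = 23.45 mA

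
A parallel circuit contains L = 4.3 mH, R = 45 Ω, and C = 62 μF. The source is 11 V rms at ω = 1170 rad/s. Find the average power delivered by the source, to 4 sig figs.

X_L = ωL = 5.031 Ω
X_C = 1/(ωC) = 13.79 Ω
Parallel: admittances add. Y = 1/R + 1/(jωL) + jωC
Y = (0.02222 − j0.1262) S
|Y| = 0.1282 S → |Z| = 1/|Y| = 7.802 Ω, ∠Z = −∠Y = 80.02°
I = V/|Z| = 1.410 A
P = VI cos φ = 11 × 1.410 × cos(80.02°) = 2.689 W

2.689 W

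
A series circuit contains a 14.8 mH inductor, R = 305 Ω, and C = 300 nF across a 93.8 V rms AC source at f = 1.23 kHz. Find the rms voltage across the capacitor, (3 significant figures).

ω = 2πf = 7728 rad/s
X_L = ωL = 114 Ω
X_C = 1/(ωC) = 431 Ω
Net reactance X = X_L − X_C = -317 Ω
Z = 305 − j317 Ω
|Z| = √(305² + 317²) = 440 Ω
I = V/|Z| = 213 mA
V_C = I·|Z_C| = 0.213 × 431 = 92.0 V

92.0 V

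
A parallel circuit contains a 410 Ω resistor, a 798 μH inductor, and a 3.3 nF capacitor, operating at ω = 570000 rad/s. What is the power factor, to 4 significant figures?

X_L = ωL = 454.9 Ω
X_C = 1/(ωC) = 531.6 Ω
Parallel: admittances add. Y = 1/R + 1/(jωL) + jωC
Y = (0.002439 − j0.0003175) S
|Y| = 0.002460 S → |Z| = 1/|Y| = 406.6 Ω, ∠Z = −∠Y = 7.416°
cos φ = cos(7.416°) = 0.9916

0.9916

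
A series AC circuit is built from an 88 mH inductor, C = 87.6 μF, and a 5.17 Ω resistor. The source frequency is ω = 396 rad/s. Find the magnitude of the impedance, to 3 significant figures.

7.94 Ω

X_L = ωL = 34.8 Ω
X_C = 1/(ωC) = 28.8 Ω
Net reactance X = X_L − X_C = 6.02 Ω
Z = 5.17 + j6.02 Ω
|Z| = √(5.17² + 6.02²) = 7.94 Ω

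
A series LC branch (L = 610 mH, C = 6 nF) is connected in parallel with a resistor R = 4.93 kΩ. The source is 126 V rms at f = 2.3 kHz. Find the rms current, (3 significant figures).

ω = 2πf = 14450 rad/s
X_L = ωL = 8820 Ω
X_C = 1/(ωC) = 11500 Ω
Branch 1: Z₁ = R = 4930 Ω
Branch 2 (series LC): Z₂ = j(X_L − X_C) = −j2720 Ω
Parallel: Z = Z₁Z₂/(Z₁+Z₂), |Z| = 2380 Ω, ∠Z = -61.1°
I = V/|Z| = 126/2380 = 52.9 mA

52.9 mA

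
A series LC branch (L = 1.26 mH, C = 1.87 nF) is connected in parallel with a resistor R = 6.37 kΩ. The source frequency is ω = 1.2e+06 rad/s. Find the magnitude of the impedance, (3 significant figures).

1050 Ω

X_L = ωL = 1510 Ω
X_C = 1/(ωC) = 446 Ω
Branch 1: Z₁ = R = 6370 Ω
Branch 2 (series LC): Z₂ = j(X_L − X_C) = j1070 Ω
Parallel: Z = Z₁Z₂/(Z₁+Z₂), |Z| = 1050 Ω, ∠Z = 80.5°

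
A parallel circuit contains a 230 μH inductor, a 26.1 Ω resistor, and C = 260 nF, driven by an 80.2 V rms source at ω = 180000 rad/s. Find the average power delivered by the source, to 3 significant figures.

246 W

X_L = ωL = 41.4 Ω
X_C = 1/(ωC) = 21.4 Ω
Parallel: admittances add. Y = 1/R + 1/(jωL) + jωC
Y = (0.0383 + j0.0226) S
|Y| = 0.0445 S → |Z| = 1/|Y| = 22.5 Ω, ∠Z = −∠Y = -30.6°
I = V/|Z| = 3.57 A
P = VI cos φ = 80.2 × 3.57 × cos(-30.6°) = 246 W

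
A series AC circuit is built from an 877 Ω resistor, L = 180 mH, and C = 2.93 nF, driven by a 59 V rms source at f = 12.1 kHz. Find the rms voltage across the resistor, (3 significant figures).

5.60 V

ω = 2πf = 76030 rad/s
X_L = ωL = 13700 Ω
X_C = 1/(ωC) = 4490 Ω
Net reactance X = X_L − X_C = 9200 Ω
Z = 877 + j9200 Ω
|Z| = √(877² + 9200²) = 9240 Ω
I = V/|Z| = 6.39 mA
V_R = I·|Z_R| = 0.00639 × 877 = 5.60 V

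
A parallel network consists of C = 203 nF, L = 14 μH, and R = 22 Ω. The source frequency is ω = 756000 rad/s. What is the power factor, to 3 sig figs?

0.610

X_L = ωL = 10.6 Ω
X_C = 1/(ωC) = 6.52 Ω
Parallel: admittances add. Y = 1/R + 1/(jωL) + jωC
Y = (0.0455 + j0.0590) S
|Y| = 0.0745 S → |Z| = 1/|Y| = 13.4 Ω, ∠Z = −∠Y = -52.4°
cos φ = cos(-52.4°) = 0.610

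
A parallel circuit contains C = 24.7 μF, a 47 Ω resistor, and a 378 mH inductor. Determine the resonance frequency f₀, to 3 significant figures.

52.1 Hz

ω₀ = 1/√(LC) = 1/√(0.378 × 2.47e-05) = 327.3 rad/s
f₀ = ω₀/(2π) = 52.1 Hz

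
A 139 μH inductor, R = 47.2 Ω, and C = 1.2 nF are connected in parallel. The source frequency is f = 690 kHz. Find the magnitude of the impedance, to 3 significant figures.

46.6 Ω

ω = 2πf = 4.335e+06 rad/s
X_L = ωL = 603 Ω
X_C = 1/(ωC) = 192 Ω
Parallel: admittances add. Y = 1/R + 1/(jωL) + jωC
Y = (0.0212 + j0.00354) S
|Y| = 0.0215 S → |Z| = 1/|Y| = 46.6 Ω, ∠Z = −∠Y = -9.49°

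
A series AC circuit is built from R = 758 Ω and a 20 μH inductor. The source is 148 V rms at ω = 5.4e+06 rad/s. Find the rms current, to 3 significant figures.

193 mA

X_L = ωL = 108 Ω
Z = 758 + j108 Ω
|Z| = √(758² + 108²) = 766 Ω
I = V/|Z| = 148/766 = 193 mA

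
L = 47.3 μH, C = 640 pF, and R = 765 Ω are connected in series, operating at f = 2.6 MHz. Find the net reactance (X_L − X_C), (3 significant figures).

677 Ω

ω = 2πf = 1.634e+07 rad/s
X_L = ωL = 773 Ω
X_C = 1/(ωC) = 95.6 Ω
X = 773 − 95.6 = 677 Ω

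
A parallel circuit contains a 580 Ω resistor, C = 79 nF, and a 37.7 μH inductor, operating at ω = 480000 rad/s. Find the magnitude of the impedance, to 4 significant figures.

57.38 Ω

X_L = ωL = 18.10 Ω
X_C = 1/(ωC) = 26.37 Ω
Parallel: admittances add. Y = 1/R + 1/(jωL) + jωC
Y = (0.001724 − j0.01734) S
|Y| = 0.01743 S → |Z| = 1/|Y| = 57.38 Ω, ∠Z = −∠Y = 84.32°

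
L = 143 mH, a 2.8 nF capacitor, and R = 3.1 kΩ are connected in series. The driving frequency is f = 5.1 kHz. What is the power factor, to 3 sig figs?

0.427

ω = 2πf = 32040 rad/s
X_L = ωL = 4580 Ω
X_C = 1/(ωC) = 11100 Ω
Net reactance X = X_L − X_C = -6560 Ω
Z = 3100 − j6560 Ω
|Z| = √(3100² + 6560²) = 7260 Ω
∠Z = arctan(-6560/3100) = -64.7°
cos φ = cos(-64.7°) = 0.427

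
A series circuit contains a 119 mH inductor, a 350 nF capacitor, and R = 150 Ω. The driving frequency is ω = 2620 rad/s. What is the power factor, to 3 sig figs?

X_L = ωL = 312 Ω
X_C = 1/(ωC) = 1090 Ω
Net reactance X = X_L − X_C = -779 Ω
Z = 150 − j779 Ω
|Z| = √(150² + 779²) = 793 Ω
∠Z = arctan(-779/150) = -79.1°
cos φ = cos(-79.1°) = 0.189

0.189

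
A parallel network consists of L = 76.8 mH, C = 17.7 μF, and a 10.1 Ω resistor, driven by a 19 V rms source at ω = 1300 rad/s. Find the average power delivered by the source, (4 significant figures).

35.74 W

X_L = ωL = 99.84 Ω
X_C = 1/(ωC) = 43.46 Ω
Parallel: admittances add. Y = 1/R + 1/(jωL) + jωC
Y = (0.09901 + j0.01299) S
|Y| = 0.09986 S → |Z| = 1/|Y| = 10.01 Ω, ∠Z = −∠Y = -7.477°
I = V/|Z| = 1.897 A
P = VI cos φ = 19 × 1.897 × cos(-7.477°) = 35.74 W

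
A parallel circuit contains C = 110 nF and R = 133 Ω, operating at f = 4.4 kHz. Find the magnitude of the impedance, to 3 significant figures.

123 Ω

ω = 2πf = 27650 rad/s
X_C = 1/(ωC) = 329 Ω
Parallel: admittances add. Y = 1/R + jωC
Y = (0.00752 + j0.00304) S
|Y| = 0.00811 S → |Z| = 1/|Y| = 123 Ω, ∠Z = −∠Y = -22.0°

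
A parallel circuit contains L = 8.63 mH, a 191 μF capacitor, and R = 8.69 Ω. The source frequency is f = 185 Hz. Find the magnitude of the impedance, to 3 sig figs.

5.95 Ω

ω = 2πf = 1162 rad/s
X_L = ωL = 10.0 Ω
X_C = 1/(ωC) = 4.50 Ω
Parallel: admittances add. Y = 1/R + 1/(jωL) + jωC
Y = (0.115 + j0.122) S
|Y| = 0.168 S → |Z| = 1/|Y| = 5.95 Ω, ∠Z = −∠Y = -46.8°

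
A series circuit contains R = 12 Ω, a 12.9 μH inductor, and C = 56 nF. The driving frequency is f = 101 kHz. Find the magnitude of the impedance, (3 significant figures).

23.3 Ω

ω = 2πf = 634600 rad/s
X_L = ωL = 8.19 Ω
X_C = 1/(ωC) = 28.1 Ω
Net reactance X = X_L − X_C = -20.0 Ω
Z = 12.0 − j20.0 Ω
|Z| = √(12.0² + 20.0²) = 23.3 Ω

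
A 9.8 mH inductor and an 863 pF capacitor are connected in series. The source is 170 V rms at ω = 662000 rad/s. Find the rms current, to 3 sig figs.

X_L = ωL = 6490 Ω
X_C = 1/(ωC) = 1750 Ω
Net reactance X = X_L − X_C = 4740 Ω
Z = j4740 Ω
|Z| = √(0² + 4740²) = 4740 Ω
I = V/|Z| = 170/4740 = 35.9 mA

35.9 mA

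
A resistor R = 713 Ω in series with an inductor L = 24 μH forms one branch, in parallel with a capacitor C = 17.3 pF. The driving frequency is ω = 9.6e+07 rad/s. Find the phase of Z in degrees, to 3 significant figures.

X_L = ωL = 2300 Ω
X_C = 1/(ωC) = 602 Ω
Branch 1 (R+jX_L): Z₁ = 713 + j2300 Ω, |Z₁| = 2410 Ω
Branch 2 (−jX_C): Z₂ = −j602 Ω
Parallel: Z = Z₁Z₂/(Z₁+Z₂), |Z| = 787 Ω, ∠Z = -84.5°

-84.5°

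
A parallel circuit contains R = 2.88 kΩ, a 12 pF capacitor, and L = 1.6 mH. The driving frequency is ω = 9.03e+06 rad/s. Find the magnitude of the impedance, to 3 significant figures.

X_L = ωL = 14400 Ω
X_C = 1/(ωC) = 9230 Ω
Parallel: admittances add. Y = 1/R + 1/(jωL) + jωC
Y = (0.000347 + j3.91e-05) S
|Y| = 0.000349 S → |Z| = 1/|Y| = 2860 Ω, ∠Z = −∠Y = -6.43°

2860 Ω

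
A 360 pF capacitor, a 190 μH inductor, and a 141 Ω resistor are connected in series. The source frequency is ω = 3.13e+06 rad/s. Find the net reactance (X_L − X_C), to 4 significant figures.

X_L = ωL = 594.7 Ω
X_C = 1/(ωC) = 887.5 Ω
X = 594.7 − 887.5 = -292.8 Ω

-292.8 Ω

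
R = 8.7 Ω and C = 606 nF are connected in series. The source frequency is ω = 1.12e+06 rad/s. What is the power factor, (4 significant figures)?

0.9860

X_C = 1/(ωC) = 1.473 Ω
Z = 8.700 − j1.473 Ω
|Z| = √(8.700² + 1.473²) = 8.824 Ω
∠Z = arctan(-1.473/8.700) = -9.612°
cos φ = cos(-9.612°) = 0.9860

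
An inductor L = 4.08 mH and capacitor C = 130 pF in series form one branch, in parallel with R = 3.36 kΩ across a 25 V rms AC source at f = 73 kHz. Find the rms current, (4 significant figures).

7.627 mA

ω = 2πf = 458700 rad/s
X_L = ωL = 1871 Ω
X_C = 1/(ωC) = 16770 Ω
Branch 1: Z₁ = R = 3360 Ω
Branch 2 (series LC): Z₂ = j(X_L − X_C) = −j14900 Ω
Parallel: Z = Z₁Z₂/(Z₁+Z₂), |Z| = 3278 Ω, ∠Z = -12.71°
I = V/|Z| = 25/3278 = 7.627 mA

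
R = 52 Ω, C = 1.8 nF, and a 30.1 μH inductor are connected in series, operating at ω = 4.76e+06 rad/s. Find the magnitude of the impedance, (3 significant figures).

X_L = ωL = 143 Ω
X_C = 1/(ωC) = 117 Ω
Net reactance X = X_L − X_C = 26.6 Ω
Z = 52.0 + j26.6 Ω
|Z| = √(52.0² + 26.6²) = 58.4 Ω

58.4 Ω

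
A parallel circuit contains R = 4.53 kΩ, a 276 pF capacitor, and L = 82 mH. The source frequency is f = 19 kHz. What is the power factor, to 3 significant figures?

0.954

ω = 2πf = 119400 rad/s
X_L = ωL = 9790 Ω
X_C = 1/(ωC) = 30300 Ω
Parallel: admittances add. Y = 1/R + 1/(jωL) + jωC
Y = (0.000221 − j6.92e-05) S
|Y| = 0.000231 S → |Z| = 1/|Y| = 4320 Ω, ∠Z = −∠Y = 17.4°
cos φ = cos(17.4°) = 0.954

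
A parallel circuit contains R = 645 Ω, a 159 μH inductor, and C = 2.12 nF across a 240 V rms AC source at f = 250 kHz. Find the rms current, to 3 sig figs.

406 mA

ω = 2πf = 1.571e+06 rad/s
X_L = ωL = 250 Ω
X_C = 1/(ωC) = 300 Ω
Parallel: admittances add. Y = 1/R + 1/(jωL) + jωC
Y = (0.00155 − j0.000674) S
|Y| = 0.00169 S → |Z| = 1/|Y| = 592 Ω, ∠Z = −∠Y = 23.5°
I = V/|Z| = 240/592 = 406 mA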